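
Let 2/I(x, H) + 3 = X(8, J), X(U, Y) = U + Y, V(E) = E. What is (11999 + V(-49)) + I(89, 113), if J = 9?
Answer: 83651/7 ≈ 11950.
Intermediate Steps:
I(x, H) = ⅐ (I(x, H) = 2/(-3 + (8 + 9)) = 2/(-3 + 17) = 2/14 = 2*(1/14) = ⅐)
(11999 + V(-49)) + I(89, 113) = (11999 - 49) + ⅐ = 11950 + ⅐ = 83651/7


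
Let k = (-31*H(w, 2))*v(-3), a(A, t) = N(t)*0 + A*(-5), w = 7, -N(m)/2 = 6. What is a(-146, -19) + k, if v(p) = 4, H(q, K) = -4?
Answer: 1226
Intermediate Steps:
N(m) = -12 (N(m) = -2*6 = -12)
a(A, t) = -5*A (a(A, t) = -12*0 + A*(-5) = 0 - 5*A = -5*A)
k = 496 (k = -31*(-4)*4 = 124*4 = 496)
a(-146, -19) + k = -5*(-146) + 496 = 730 + 496 = 1226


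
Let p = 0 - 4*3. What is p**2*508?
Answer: 73152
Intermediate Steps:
p = -12 (p = 0 - 12 = -12)
p**2*508 = (-12)**2*508 = 144*508 = 73152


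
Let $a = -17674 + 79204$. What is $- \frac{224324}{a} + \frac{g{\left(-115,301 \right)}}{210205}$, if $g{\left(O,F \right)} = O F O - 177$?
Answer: $\frac{19776909202}{1293391365} \approx 15.291$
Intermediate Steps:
$g{\left(O,F \right)} = -177 + F O^{2}$ ($g{\left(O,F \right)} = F O O - 177 = F O^{2} - 177 = -177 + F O^{2}$)
$a = 61530$
$- \frac{224324}{a} + \frac{g{\left(-115,301 \right)}}{210205} = - \frac{224324}{61530} + \frac{-177 + 301 \left(-115\right)^{2}}{210205} = \left(-224324\right) \frac{1}{61530} + \left(-177 + 301 \cdot 13225\right) \frac{1}{210205} = - \frac{112162}{30765} + \left(-177 + 3980725\right) \frac{1}{210205} = - \frac{112162}{30765} + 3980548 \cdot \frac{1}{210205} = - \frac{112162}{30765} + \frac{3980548}{210205} = \frac{19776909202}{1293391365}$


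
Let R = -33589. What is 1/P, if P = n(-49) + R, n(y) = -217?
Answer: -1/33806 ≈ -2.9581e-5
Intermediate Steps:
P = -33806 (P = -217 - 33589 = -33806)
1/P = 1/(-33806) = -1/33806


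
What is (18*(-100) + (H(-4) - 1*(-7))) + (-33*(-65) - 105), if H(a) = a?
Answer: 243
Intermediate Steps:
(18*(-100) + (H(-4) - 1*(-7))) + (-33*(-65) - 105) = (18*(-100) + (-4 - 1*(-7))) + (-33*(-65) - 105) = (-1800 + (-4 + 7)) + (2145 - 105) = (-1800 + 3) + 2040 = -1797 + 2040 = 243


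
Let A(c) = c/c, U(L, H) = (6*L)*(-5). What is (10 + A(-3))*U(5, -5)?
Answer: -1650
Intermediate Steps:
U(L, H) = -30*L
A(c) = 1
(10 + A(-3))*U(5, -5) = (10 + 1)*(-30*5) = 11*(-150) = -1650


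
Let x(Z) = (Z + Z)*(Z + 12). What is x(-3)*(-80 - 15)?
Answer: 5130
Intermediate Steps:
x(Z) = 2*Z*(12 + Z) (x(Z) = (2*Z)*(12 + Z) = 2*Z*(12 + Z))
x(-3)*(-80 - 15) = (2*(-3)*(12 - 3))*(-80 - 15) = (2*(-3)*9)*(-95) = -54*(-95) = 5130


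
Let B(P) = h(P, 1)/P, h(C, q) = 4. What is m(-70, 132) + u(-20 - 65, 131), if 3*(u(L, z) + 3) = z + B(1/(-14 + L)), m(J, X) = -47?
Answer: -415/3 ≈ -138.33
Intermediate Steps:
B(P) = 4/P
u(L, z) = -65/3 + z/3 + 4*L/3 (u(L, z) = -3 + (z + 4/(1/(-14 + L)))/3 = -3 + (z + 4*(-14 + L))/3 = -3 + (z + (-56 + 4*L))/3 = -3 + (-56 + z + 4*L)/3 = -3 + (-56/3 + z/3 + 4*L/3) = -65/3 + z/3 + 4*L/3)
m(-70, 132) + u(-20 - 65, 131) = -47 + (-65/3 + (⅓)*131 + 4*(-20 - 65)/3) = -47 + (-65/3 + 131/3 + (4/3)*(-85)) = -47 + (-65/3 + 131/3 - 340/3) = -47 - 274/3 = -415/3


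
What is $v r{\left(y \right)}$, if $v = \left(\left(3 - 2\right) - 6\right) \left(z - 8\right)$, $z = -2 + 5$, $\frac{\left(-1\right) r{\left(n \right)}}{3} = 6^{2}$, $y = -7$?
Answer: $-2700$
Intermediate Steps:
$r{\left(n \right)} = -108$ ($r{\left(n \right)} = - 3 \cdot 6^{2} = \left(-3\right) 36 = -108$)
$z = 3$
$v = 25$ ($v = \left(\left(3 - 2\right) - 6\right) \left(3 - 8\right) = \left(\left(3 - 2\right) - 6\right) \left(-5\right) = \left(1 - 6\right) \left(-5\right) = \left(-5\right) \left(-5\right) = 25$)
$v r{\left(y \right)} = 25 \left(-108\right) = -2700$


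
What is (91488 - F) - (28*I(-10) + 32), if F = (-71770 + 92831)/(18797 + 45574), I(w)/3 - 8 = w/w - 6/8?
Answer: 5842484012/64371 ≈ 90763.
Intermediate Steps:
I(w) = 99/4 (I(w) = 24 + 3*(w/w - 6/8) = 24 + 3*(1 - 6*1/8) = 24 + 3*(1 - 3/4) = 24 + 3*(1/4) = 24 + 3/4 = 99/4)
F = 21061/64371 ≈ 0.32718
(91488 - F) - (28*I(-10) + 32) = (91488 - 1*21061/64371) - (28*(99/4) + 32) = (91488 - 21061/64371) - (693 + 32) = 5889152987/64371 - 1*725 = 5889152987/64371 - 725 = 5842484012/64371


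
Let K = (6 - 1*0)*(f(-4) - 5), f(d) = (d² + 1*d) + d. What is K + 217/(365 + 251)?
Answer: 1615/88 ≈ 18.352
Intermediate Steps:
f(d) = d² + 2*d (f(d) = (d² + d) + d = (d + d²) + d = d² + 2*d)
K = 18 (K = (6 - 1*0)*(-4*(2 - 4) - 5) = (6 + 0)*(-4*(-2) - 5) = 6*(8 - 5) = 6*3 = 18)
K + 217/(365 + 251) = 18 + 217/(365 + 251) = 18 + 217/616 = 18 + (1/616)*217 = 18 + 31/88 = 1615/88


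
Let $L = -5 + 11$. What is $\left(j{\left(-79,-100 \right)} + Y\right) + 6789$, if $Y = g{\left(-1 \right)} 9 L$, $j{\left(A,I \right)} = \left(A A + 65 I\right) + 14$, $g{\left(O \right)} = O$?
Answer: $6490$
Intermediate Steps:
$L = 6$
$j{\left(A,I \right)} = 14 + A^{2} + 65 I$ ($j{\left(A,I \right)} = \left(A^{2} + 65 I\right) + 14 = 14 + A^{2} + 65 I$)
$Y = -54$ ($Y = \left(-1\right) 9 \cdot 6 = \left(-9\right) 6 = -54$)
$\left(j{\left(-79,-100 \right)} + Y\right) + 6789 = \left(\left(14 + \left(-79\right)^{2} + 65 \left(-100\right)\right) - 54\right) + 6789 = \left(\left(14 + 6241 - 6500\right) - 54\right) + 6789 = \left(-245 - 54\right) + 6789 = -299 + 6789 = 6490$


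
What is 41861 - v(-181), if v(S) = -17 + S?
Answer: 42059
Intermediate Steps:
41861 - v(-181) = 41861 - (-17 - 181) = 41861 - 1*(-198) = 41861 + 198 = 42059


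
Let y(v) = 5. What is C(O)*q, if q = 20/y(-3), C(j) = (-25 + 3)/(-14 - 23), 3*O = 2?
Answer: 88/37 ≈ 2.3784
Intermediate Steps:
O = 2/3 (O = (1/3)*2 = 2/3 ≈ 0.66667)
C(j) = 22/37 (C(j) = -22/(-37) = -22*(-1/37) = 22/37)
q = 4 (q = 20/5 = 20*(1/5) = 4)
C(O)*q = (22/37)*4 = 88/37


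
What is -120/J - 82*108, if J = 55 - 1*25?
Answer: -8860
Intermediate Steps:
J = 30 (J = 55 - 25 = 30)
-120/J - 82*108 = -120/30 - 82*108 = -120*1/30 - 8856 = -4 - 8856 = -8860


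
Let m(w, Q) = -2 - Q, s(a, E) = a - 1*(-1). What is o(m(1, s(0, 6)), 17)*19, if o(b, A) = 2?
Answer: 38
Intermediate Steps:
s(a, E) = 1 + a (s(a, E) = a + 1 = 1 + a)
o(m(1, s(0, 6)), 17)*19 = 2*19 = 38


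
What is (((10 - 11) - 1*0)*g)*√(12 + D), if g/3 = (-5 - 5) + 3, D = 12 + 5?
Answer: 21*√29 ≈ 113.09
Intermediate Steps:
D = 17
g = -21 (g = 3*((-5 - 5) + 3) = 3*(-10 + 3) = 3*(-7) = -21)
(((10 - 11) - 1*0)*g)*√(12 + D) = (((10 - 11) - 1*0)*(-21))*√(12 + 17) = ((-1 + 0)*(-21))*√29 = (-1*(-21))*√29 = 21*√29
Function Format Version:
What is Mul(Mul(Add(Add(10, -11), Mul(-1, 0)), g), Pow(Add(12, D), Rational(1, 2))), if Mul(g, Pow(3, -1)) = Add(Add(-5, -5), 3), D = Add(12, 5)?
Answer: Mul(21, Pow(29, Rational(1, 2))) ≈ 113.09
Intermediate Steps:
D = 17
g = -21 (g = Mul(3, Add(Add(-5, -5), 3)) = Mul(3, Add(-10, 3)) = Mul(3, -7) = -21)
Mul(Mul(Add(Add(10, -11), Mul(-1, 0)), g), Pow(Add(12, D), Rational(1, 2))) = Mul(Mul(Add(Add(10, -11), Mul(-1, 0)), -21), Pow(Add(12, 17), Rational(1, 2))) = Mul(Mul(Add(-1, 0), -21), Pow(29, Rational(1, 2))) = Mul(Mul(-1, -21), Pow(29, Rational(1, 2))) = Mul(21, Pow(29, Rational(1, 2)))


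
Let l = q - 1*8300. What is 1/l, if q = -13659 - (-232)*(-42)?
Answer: -1/31703 ≈ -3.1543e-5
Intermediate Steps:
q = -23403 (q = -13659 - 1*9744 = -13659 - 9744 = -23403)
l = -31703 (l = -23403 - 1*8300 = -23403 - 8300 = -31703)
1/l = 1/(-31703) = -1/31703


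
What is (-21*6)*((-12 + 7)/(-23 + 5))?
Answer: -35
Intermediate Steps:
(-21*6)*((-12 + 7)/(-23 + 5)) = (-21*6)*(-5/(-18)) = -(-630)*(-1)/18 = -126*5/18 = -35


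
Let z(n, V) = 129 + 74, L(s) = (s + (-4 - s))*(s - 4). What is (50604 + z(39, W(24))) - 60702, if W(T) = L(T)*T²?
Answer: -9895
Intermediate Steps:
L(s) = 16 - 4*s (L(s) = -4*(-4 + s) = 16 - 4*s)
W(T) = T²*(16 - 4*T) (W(T) = (16 - 4*T)*T² = T²*(16 - 4*T))
z(n, V) = 203
(50604 + z(39, W(24))) - 60702 = (50604 + 203) - 60702 = 50807 - 60702 = -9895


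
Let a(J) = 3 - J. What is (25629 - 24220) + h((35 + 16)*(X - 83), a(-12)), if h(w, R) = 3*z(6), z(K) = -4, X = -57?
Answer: 1397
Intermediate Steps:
h(w, R) = -12 (h(w, R) = 3*(-4) = -12)
(25629 - 24220) + h((35 + 16)*(X - 83), a(-12)) = (25629 - 24220) - 12 = 1409 - 12 = 1397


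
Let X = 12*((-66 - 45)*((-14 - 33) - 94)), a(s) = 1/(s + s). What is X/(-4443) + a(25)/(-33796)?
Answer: -105788240681/2502593800 ≈ -42.271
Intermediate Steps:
a(s) = 1/(2*s)
X = 187812 (X = 12*(-111*(-47 - 94)) = 12*(-111*(-141)) = 12*15651 = 187812)
X/(-4443) + a(25)/(-33796) = 187812/(-4443) + ((1/2)/25)/(-33796) = 187812*(-1/4443) + ((1/2)*(1/25))*(-1/33796) = -62604/1481 + (1/50)*(-1/33796) = -62604/1481 - 1/1689800 = -105788240681/2502593800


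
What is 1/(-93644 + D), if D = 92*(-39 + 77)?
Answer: -1/90148 ≈ -1.1093e-5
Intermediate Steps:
D = 3496 (D = 92*38 = 3496)
1/(-93644 + D) = 1/(-93644 + 3496) = 1/(-90148) = -1/90148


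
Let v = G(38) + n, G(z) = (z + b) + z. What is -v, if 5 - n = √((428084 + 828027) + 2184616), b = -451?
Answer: 370 + 3*√382303 ≈ 2224.9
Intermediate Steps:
G(z) = -451 + 2*z (G(z) = (z - 451) + z = (-451 + z) + z = -451 + 2*z)
n = 5 - 3*√382303 (n = 5 - √((428084 + 828027) + 2184616) = 5 - √(1256111 + 2184616) = 5 - √3440727 = 5 - 3*√382303 ≈ -1849.9)
v = -370 - 3*√382303 (v = (-451 + 2*38) + (5 - 3*√382303) = (-451 + 76) + (5 - 3*√382303) = -375 + (5 - 3*√382303) = -370 - 3*√382303 ≈ -2224.9)
-v = -(-370 - 3*√382303) = 370 + 3*√382303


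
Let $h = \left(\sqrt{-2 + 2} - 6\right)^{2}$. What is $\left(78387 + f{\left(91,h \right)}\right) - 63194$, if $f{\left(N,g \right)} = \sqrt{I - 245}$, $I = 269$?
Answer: $15193 + 2 \sqrt{6} \approx 15198.0$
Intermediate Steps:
$h = 36$ ($h = \left(\sqrt{0} - 6\right)^{2} = \left(0 - 6\right)^{2} = \left(-6\right)^{2} = 36$)
$f{\left(N,g \right)} = 2 \sqrt{6}$ ($f{\left(N,g \right)} = \sqrt{269 - 245} = \sqrt{24} = 2 \sqrt{6}$)
$\left(78387 + f{\left(91,h \right)}\right) - 63194 = \left(78387 + 2 \sqrt{6}\right) - 63194 = 15193 + 2 \sqrt{6}$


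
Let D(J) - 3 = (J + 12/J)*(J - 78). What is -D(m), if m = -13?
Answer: -1270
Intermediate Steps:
D(J) = 3 + (-78 + J)*(J + 12/J) (D(J) = 3 + (J + 12/J)*(J - 78) = 3 + (J + 12/J)*(-78 + J) = 3 + (-78 + J)*(J + 12/J))
-D(m) = -(15 + (-13)**2 - 936/(-13) - 78*(-13)) = -(15 + 169 - 936*(-1/13) + 1014) = -(15 + 169 + 72 + 1014) = -1*1270 = -1270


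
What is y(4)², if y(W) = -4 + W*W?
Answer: 144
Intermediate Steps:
y(W) = -4 + W²
y(4)² = (-4 + 4²)² = (-4 + 16)² = 12² = 144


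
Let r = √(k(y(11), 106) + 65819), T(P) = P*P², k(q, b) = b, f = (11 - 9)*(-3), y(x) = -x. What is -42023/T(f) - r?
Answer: 42023/216 - 15*√293 ≈ -62.208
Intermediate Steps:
f = -6 (f = 2*(-3) = -6)
T(P) = P³
r = 15*√293 (r = √(106 + 65819) = √65925 = 15*√293 ≈ 256.76)
-42023/T(f) - r = -42023/((-6)³) - 15*√293 = -42023/(-216) - 15*√293 = -42023*(-1/216) - 15*√293 = 42023/216 - 15*√293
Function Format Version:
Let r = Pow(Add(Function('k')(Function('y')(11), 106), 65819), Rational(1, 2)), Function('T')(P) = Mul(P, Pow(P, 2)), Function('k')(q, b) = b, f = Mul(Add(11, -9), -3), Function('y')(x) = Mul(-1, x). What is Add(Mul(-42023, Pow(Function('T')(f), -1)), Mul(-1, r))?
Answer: Add(Rational(42023, 216), Mul(-15, Pow(293, Rational(1, 2)))) ≈ -62.208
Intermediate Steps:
f = -6 (f = Mul(2, -3) = -6)
Function('T')(P) = Pow(P, 3)
r = Mul(15, Pow(293, Rational(1, 2))) (r = Pow(Add(106, 65819), Rational(1, 2)) = Pow(65925, Rational(1, 2)) = Mul(15, Pow(293, Rational(1, 2))) ≈ 256.76)
Add(Mul(-42023, Pow(Function('T')(f), -1)), Mul(-1, r)) = Add(Mul(-42023, Pow(Pow(-6, 3), -1)), Mul(-1, Mul(15, Pow(293, Rational(1, 2))))) = Add(Mul(-42023, Pow(-216, -1)), Mul(-15, Pow(293, Rational(1, 2)))) = Add(Mul(-42023, Rational(-1, 216)), Mul(-15, Pow(293, Rational(1, 2)))) = Add(Rational(42023, 216), Mul(-15, Pow(293, Rational(1, 2))))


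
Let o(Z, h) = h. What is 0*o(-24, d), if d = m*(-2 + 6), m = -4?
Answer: 0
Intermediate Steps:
d = -16 (d = -4*(-2 + 6) = -4*4 = -16)
0*o(-24, d) = 0*(-16) = 0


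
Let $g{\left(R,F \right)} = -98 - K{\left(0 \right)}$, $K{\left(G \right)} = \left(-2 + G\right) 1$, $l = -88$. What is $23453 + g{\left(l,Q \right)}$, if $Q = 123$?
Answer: $23357$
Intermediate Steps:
$K{\left(G \right)} = -2 + G$
$g{\left(R,F \right)} = -96$ ($g{\left(R,F \right)} = -98 - \left(-2 + 0\right) = -98 - -2 = -98 + 2 = -96$)
$23453 + g{\left(l,Q \right)} = 23453 - 96 = 23357$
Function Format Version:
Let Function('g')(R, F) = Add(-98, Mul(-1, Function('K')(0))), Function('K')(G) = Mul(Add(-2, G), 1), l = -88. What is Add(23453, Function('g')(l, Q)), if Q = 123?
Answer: 23357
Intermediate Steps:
Function('K')(G) = Add(-2, G)
Function('g')(R, F) = -96 (Function('g')(R, F) = Add(-98, Mul(-1, Add(-2, 0))) = Add(-98, Mul(-1, -2)) = Add(-98, 2) = -96)
Add(23453, Function('g')(l, Q)) = Add(23453, -96) = 23357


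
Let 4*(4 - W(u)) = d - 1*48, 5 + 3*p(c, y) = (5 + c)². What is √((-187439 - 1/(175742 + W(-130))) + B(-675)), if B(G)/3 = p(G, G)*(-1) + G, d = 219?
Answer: I*√315314946731589123/702813 ≈ 798.97*I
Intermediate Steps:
p(c, y) = -5/3 + (5 + c)²/3
B(G) = 5 - (5 + G)² + 3*G (B(G) = 3*((-5/3 + (5 + G)²/3)*(-1) + G) = 3*((5/3 - (5 + G)²/3) + G) = 3*(5/3 + G - (5 + G)²/3) = 5 - (5 + G)² + 3*G)
W(u) = -155/4 (W(u) = 4 - (219 - 1*48)/4 = 4 - (219 - 48)/4 = 4 - ¼*171 = 4 - 171/4 = -155/4)
√((-187439 - 1/(175742 + W(-130))) + B(-675)) = √((-187439 - 1/(175742 - 155/4)) + (5 - (5 - 675)² + 3*(-675))) = √((-187439 - 1/702813/4) + (5 - 1*(-670)² - 2025)) = √((-187439 - 1*4/702813) + (5 - 1*448900 - 2025)) = √((-187439 - 4/702813) + (5 - 448900 - 2025)) = √(-131734565911/702813 - 450920) = √(-448647003871/702813) = I*√315314946731589123/702813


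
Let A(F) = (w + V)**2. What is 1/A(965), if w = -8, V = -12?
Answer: 1/400 ≈ 0.0025000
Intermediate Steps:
A(F) = 400 (A(F) = (-8 - 12)**2 = (-20)**2 = 400)
1/A(965) = 1/400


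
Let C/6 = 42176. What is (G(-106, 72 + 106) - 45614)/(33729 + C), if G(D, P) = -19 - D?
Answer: -45527/286785 ≈ -0.15875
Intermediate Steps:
C = 253056 (C = 6*42176 = 253056)
(G(-106, 72 + 106) - 45614)/(33729 + C) = ((-19 - 1*(-106)) - 45614)/(33729 + 253056) = ((-19 + 106) - 45614)/286785 = (87 - 45614)*(1/286785) = -45527*1/286785 = -45527/286785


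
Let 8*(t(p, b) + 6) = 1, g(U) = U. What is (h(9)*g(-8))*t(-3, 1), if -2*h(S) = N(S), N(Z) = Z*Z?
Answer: -3807/2 ≈ -1903.5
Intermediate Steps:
t(p, b) = -47/8 (t(p, b) = -6 + (⅛)*1 = -6 + ⅛ = -47/8)
N(Z) = Z²
h(S) = -S²/2
(h(9)*g(-8))*t(-3, 1) = (-½*9²*(-8))*(-47/8) = (-½*81*(-8))*(-47/8) = -81/2*(-8)*(-47/8) = 324*(-47/8) = -3807/2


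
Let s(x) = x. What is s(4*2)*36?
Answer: 288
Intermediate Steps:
s(4*2)*36 = (4*2)*36 = 8*36 = 288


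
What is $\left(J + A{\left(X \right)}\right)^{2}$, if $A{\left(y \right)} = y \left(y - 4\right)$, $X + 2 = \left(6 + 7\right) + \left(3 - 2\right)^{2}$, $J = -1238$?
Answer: $1304164$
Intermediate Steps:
$X = 12$ ($X = -2 + \left(\left(6 + 7\right) + \left(3 - 2\right)^{2}\right) = -2 + \left(13 + 1^{2}\right) = -2 + \left(13 + 1\right) = -2 + 14 = 12$)
$A{\left(y \right)} = y \left(-4 + y\right)$
$\left(J + A{\left(X \right)}\right)^{2} = \left(-1238 + 12 \left(-4 + 12\right)\right)^{2} = \left(-1238 + 12 \cdot 8\right)^{2} = \left(-1238 + 96\right)^{2} = \left(-1142\right)^{2} = 1304164$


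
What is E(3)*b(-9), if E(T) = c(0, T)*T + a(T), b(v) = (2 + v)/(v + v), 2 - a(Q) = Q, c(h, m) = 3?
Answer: 28/9 ≈ 3.1111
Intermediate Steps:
a(Q) = 2 - Q
b(v) = (2 + v)/(2*v) (b(v) = (2 + v)/((2*v)) = (2 + v)*(1/(2*v)) = (2 + v)/(2*v))
E(T) = 2 + 2*T (E(T) = 3*T + (2 - T) = 2 + 2*T)
E(3)*b(-9) = (2 + 2*3)*((½)*(2 - 9)/(-9)) = (2 + 6)*((½)*(-⅑)*(-7)) = 8*(7/18) = 28/9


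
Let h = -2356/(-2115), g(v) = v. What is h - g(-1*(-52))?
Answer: -107624/2115 ≈ -50.886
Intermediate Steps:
h = 2356/2115 (h = -2356*(-1/2115) = 2356/2115 ≈ 1.1139)
h - g(-1*(-52)) = 2356/2115 - (-1)*(-52) = 2356/2115 - 1*52 = 2356/2115 - 52 = -107624/2115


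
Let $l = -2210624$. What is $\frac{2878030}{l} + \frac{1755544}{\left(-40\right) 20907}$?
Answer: $- \frac{17086104967}{5023643040} \approx -3.4011$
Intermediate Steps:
$\frac{2878030}{l} + \frac{1755544}{\left(-40\right) 20907} = \frac{2878030}{-2210624} + \frac{1755544}{\left(-40\right) 20907} = 2878030 \left(- \frac{1}{2210624}\right) + \frac{1755544}{-836280} = - \frac{1439015}{1105312} + 1755544 \left(- \frac{1}{836280}\right) = - \frac{1439015}{1105312} - \frac{9541}{4545} = - \frac{17086104967}{5023643040}$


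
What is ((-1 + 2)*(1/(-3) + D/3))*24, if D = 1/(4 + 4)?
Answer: -7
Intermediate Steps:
D = 1/8 ≈ 0.12500
((-1 + 2)*(1/(-3) + D/3))*24 = ((-1 + 2)*(1/(-3) + (1/8)/3))*24 = (1*(1*(-1/3) + (1/8)*(1/3)))*24 = (1*(-1/3 + 1/24))*24 = (1*(-7/24))*24 = -7/24*24 = -7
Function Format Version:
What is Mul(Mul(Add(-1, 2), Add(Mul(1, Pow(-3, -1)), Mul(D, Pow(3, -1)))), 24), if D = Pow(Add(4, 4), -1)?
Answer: -7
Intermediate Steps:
D = Rational(1, 8) (D = Pow(8, -1) = Rational(1, 8) ≈ 0.12500)
Mul(Mul(Add(-1, 2), Add(Mul(1, Pow(-3, -1)), Mul(D, Pow(3, -1)))), 24) = Mul(Mul(Add(-1, 2), Add(Mul(1, Pow(-3, -1)), Mul(Rational(1, 8), Pow(3, -1)))), 24) = Mul(Mul(1, Add(Mul(1, Rational(-1, 3)), Mul(Rational(1, 8), Rational(1, 3)))), 24) = Mul(Mul(1, Add(Rational(-1, 3), Rational(1, 24))), 24) = Mul(Mul(1, Rational(-7, 24)), 24) = Mul(Rational(-7, 24), 24) = -7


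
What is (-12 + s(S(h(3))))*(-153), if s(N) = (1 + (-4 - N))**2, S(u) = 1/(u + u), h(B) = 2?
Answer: 3519/16 ≈ 219.94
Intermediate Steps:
S(u) = 1/(2*u)
s(N) = (-3 - N)**2
(-12 + s(S(h(3))))*(-153) = (-12 + (3 + (1/2)/2)**2)*(-153) = (-12 + (3 + (1/2)*(1/2))**2)*(-153) = (-12 + (3 + 1/4)**2)*(-153) = (-12 + (13/4)**2)*(-153) = (-12 + 169/16)*(-153) = -23/16*(-153) = 3519/16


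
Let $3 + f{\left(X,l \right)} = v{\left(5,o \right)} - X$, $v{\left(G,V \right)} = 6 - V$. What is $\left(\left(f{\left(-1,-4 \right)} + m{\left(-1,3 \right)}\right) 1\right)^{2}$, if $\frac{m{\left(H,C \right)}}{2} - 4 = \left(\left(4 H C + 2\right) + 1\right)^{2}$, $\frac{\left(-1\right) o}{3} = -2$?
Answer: $28224$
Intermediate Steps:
$o = 6$ ($o = \left(-3\right) \left(-2\right) = 6$)
$m{\left(H,C \right)} = 8 + 2 \left(3 + 4 C H\right)^{2}$ ($m{\left(H,C \right)} = 8 + 2 \left(\left(4 H C + 2\right) + 1\right)^{2} = 8 + 2 \left(\left(4 C H + 2\right) + 1\right)^{2} = 8 + 2 \left(\left(2 + 4 C H\right) + 1\right)^{2} = 8 + 2 \left(3 + 4 C H\right)^{2}$)
$f{\left(X,l \right)} = -3 - X$ ($f{\left(X,l \right)} = -3 + \left(\left(6 - 6\right) - X\right) = -3 + \left(0 - X\right) = -3 - X$)
$\left(\left(f{\left(-1,-4 \right)} + m{\left(-1,3 \right)}\right) 1\right)^{2} = \left(\left(\left(-3 - -1\right) + \left(8 + 2 \left(3 + 4 \cdot 3 \left(-1\right)\right)^{2}\right)\right) 1\right)^{2} = \left(\left(\left(-3 + 1\right) + \left(8 + 2 \left(3 - 12\right)^{2}\right)\right) 1\right)^{2} = \left(\left(-2 + \left(8 + 2 \left(-9\right)^{2}\right)\right) 1\right)^{2} = \left(\left(-2 + \left(8 + 2 \cdot 81\right)\right) 1\right)^{2} = \left(\left(-2 + \left(8 + 162\right)\right) 1\right)^{2} = \left(\left(-2 + 170\right) 1\right)^{2} = \left(168 \cdot 1\right)^{2} = 168^{2} = 28224$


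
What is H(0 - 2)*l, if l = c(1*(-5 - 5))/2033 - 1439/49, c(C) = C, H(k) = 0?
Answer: 0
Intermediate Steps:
l = -2925977/99617 (l = (1*(-5 - 5))/2033 - 1439/49 = (1*(-10))*(1/2033) - 1439*1/49 = -10*1/2033 - 1439/49 = -10/2033 - 1439/49 = -2925977/99617 ≈ -29.372)
H(0 - 2)*l = 0*(-2925977/99617) = 0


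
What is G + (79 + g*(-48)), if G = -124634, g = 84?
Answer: -128587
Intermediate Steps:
G + (79 + g*(-48)) = -124634 + (79 + 84*(-48)) = -124634 + (79 - 4032) = -124634 - 3953 = -128587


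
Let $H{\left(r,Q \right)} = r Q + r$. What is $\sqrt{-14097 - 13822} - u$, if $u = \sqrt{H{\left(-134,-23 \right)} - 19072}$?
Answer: $i \left(\sqrt{27919} - 2 \sqrt{4031}\right) \approx 40.109 i$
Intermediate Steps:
$H{\left(r,Q \right)} = r + Q r$ ($H{\left(r,Q \right)} = Q r + r = r + Q r$)
$u = 2 i \sqrt{4031}$ ($u = \sqrt{- 134 \left(1 - 23\right) - 19072} = \sqrt{\left(-134\right) \left(-22\right) - 19072} = \sqrt{2948 - 19072} = \sqrt{-16124} = 2 i \sqrt{4031} \approx 126.98 i$)
$\sqrt{-14097 - 13822} - u = \sqrt{-14097 - 13822} - 2 i \sqrt{4031} = \sqrt{-27919} - 2 i \sqrt{4031} = i \sqrt{27919} - 2 i \sqrt{4031}$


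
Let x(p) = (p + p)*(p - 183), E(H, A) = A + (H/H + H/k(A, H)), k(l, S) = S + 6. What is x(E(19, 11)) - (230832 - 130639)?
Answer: -65335953/625 ≈ -1.0454e+5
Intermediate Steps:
k(l, S) = 6 + S
E(H, A) = 1 + A + H/(6 + H) (E(H, A) = A + (H/H + H/(6 + H)) = A + (1 + H/(6 + H)) = 1 + A + H/(6 + H))
x(p) = 2*p*(-183 + p) (x(p) = (2*p)*(-183 + p) = 2*p*(-183 + p))
x(E(19, 11)) - (230832 - 130639) = 2*((19 + (1 + 11)*(6 + 19))/(6 + 19))*(-183 + (19 + (1 + 11)*(6 + 19))/(6 + 19)) - (230832 - 130639) = 2*((19 + 12*25)/25)*(-183 + (19 + 12*25)/25) - 1*100193 = 2*((19 + 300)/25)*(-183 + (19 + 300)/25) - 100193 = 2*((1/25)*319)*(-183 + (1/25)*319) - 100193 = 2*(319/25)*(-183 + 319/25) - 100193 = 2*(319/25)*(-4256/25) - 100193 = -2715328/625 - 100193 = -65335953/625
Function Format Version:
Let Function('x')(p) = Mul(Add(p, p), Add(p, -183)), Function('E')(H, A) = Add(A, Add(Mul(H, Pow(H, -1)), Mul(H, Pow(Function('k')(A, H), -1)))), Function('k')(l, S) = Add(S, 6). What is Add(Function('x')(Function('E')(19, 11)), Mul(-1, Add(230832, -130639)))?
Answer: Rational(-65335953, 625) ≈ -1.0454e+5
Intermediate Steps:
Function('k')(l, S) = Add(6, S)
Function('E')(H, A) = Add(1, A, Mul(H, Pow(Add(6, H), -1))) (Function('E')(H, A) = Add(A, Add(Mul(H, Pow(H, -1)), Mul(H, Pow(Add(6, H), -1)))) = Add(A, Add(1, Mul(H, Pow(Add(6, H), -1)))) = Add(1, A, Mul(H, Pow(Add(6, H), -1))))
Function('x')(p) = Mul(2, p, Add(-183, p)) (Function('x')(p) = Mul(Mul(2, p), Add(-183, p)) = Mul(2, p, Add(-183, p)))
Add(Function('x')(Function('E')(19, 11)), Mul(-1, Add(230832, -130639))) = Add(Mul(2, Mul(Pow(Add(6, 19), -1), Add(19, Mul(Add(1, 11), Add(6, 19)))), Add(-183, Mul(Pow(Add(6, 19), -1), Add(19, Mul(Add(1, 11), Add(6, 19)))))), Mul(-1, Add(230832, -130639))) = Add(Mul(2, Mul(Pow(25, -1), Add(19, Mul(12, 25))), Add(-183, Mul(Pow(25, -1), Add(19, Mul(12, 25))))), Mul(-1, 100193)) = Add(Mul(2, Mul(Rational(1, 25), Add(19, 300)), Add(-183, Mul(Rational(1, 25), Add(19, 300)))), -100193) = Add(Mul(2, Mul(Rational(1, 25), 319), Add(-183, Mul(Rational(1, 25), 319))), -100193) = Add(Mul(2, Rational(319, 25), Add(-183, Rational(319, 25))), -100193) = Add(Mul(2, Rational(319, 25), Rational(-4256, 25)), -100193) = Add(Rational(-2715328, 625), -100193) = Rational(-65335953, 625)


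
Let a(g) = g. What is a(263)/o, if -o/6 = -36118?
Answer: 263/216708 ≈ 0.0012136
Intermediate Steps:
o = 216708 (o = -6*(-36118) = 216708)
a(263)/o = 263/216708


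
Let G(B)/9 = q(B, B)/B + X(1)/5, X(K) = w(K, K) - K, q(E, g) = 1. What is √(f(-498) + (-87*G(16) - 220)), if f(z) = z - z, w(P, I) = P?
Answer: I*√4303/4 ≈ 16.399*I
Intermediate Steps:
X(K) = 0 (X(K) = K - K = 0)
G(B) = 9/B (G(B) = 9*(1/B + 0/5) = 9*(1/B + 0*(⅕)) = 9*(1/B + 0) = 9/B)
f(z) = 0
√(f(-498) + (-87*G(16) - 220)) = √(0 + (-783/16 - 220)) = √(0 - 4303/16) = √(-4303/16) = I*√4303/4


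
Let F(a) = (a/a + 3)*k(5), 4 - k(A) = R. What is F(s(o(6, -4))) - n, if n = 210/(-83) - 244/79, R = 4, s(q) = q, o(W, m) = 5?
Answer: 36842/6557 ≈ 5.6187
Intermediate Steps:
k(A) = 0 (k(A) = 4 - 1*4 = 4 - 4 = 0)
F(a) = 0 (F(a) = (a/a + 3)*0 = (1 + 3)*0 = 4*0 = 0)
n = -36842/6557 (n = 210*(-1/83) - 244*1/79 = -210/83 - 244/79 = -36842/6557 ≈ -5.6187)
F(s(o(6, -4))) - n = 0 - 1*(-36842/6557) = 0 + 36842/6557 = 36842/6557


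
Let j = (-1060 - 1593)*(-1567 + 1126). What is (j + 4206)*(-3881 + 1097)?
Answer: -3268914336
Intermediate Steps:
j = 1169973 (j = -2653*(-441) = 1169973)
(j + 4206)*(-3881 + 1097) = (1169973 + 4206)*(-3881 + 1097) = 1174179*(-2784) = -3268914336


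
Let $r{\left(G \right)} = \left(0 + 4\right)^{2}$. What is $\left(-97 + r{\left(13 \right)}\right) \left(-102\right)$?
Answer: $8262$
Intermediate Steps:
$r{\left(G \right)} = 16$ ($r{\left(G \right)} = 4^{2} = 16$)
$\left(-97 + r{\left(13 \right)}\right) \left(-102\right) = \left(-97 + 16\right) \left(-102\right) = \left(-81\right) \left(-102\right) = 8262$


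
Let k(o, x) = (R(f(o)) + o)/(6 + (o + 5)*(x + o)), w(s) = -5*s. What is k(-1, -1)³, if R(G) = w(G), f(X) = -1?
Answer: -8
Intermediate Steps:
R(G) = -5*G
k(o, x) = (5 + o)/(6 + (5 + o)*(o + x)) (k(o, x) = (-5*(-1) + o)/(6 + (o + 5)*(x + o)) = (5 + o)/(6 + (5 + o)*(o + x)))
k(-1, -1)³ = ((5 - 1)/(6 + (-1)² + 5*(-1) + 5*(-1) - 1*(-1)))³ = (4/(6 + 1 - 5 - 5 + 1))³ = (4/(-2))³ = (-½*4)³ = (-2)³ = -8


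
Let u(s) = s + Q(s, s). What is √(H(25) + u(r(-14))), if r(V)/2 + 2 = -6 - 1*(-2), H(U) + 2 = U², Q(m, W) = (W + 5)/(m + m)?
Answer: √88026/12 ≈ 24.724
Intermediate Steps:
Q(m, W) = (5 + W)/(2*m) (Q(m, W) = (5 + W)/((2*m)) = (5 + W)*(1/(2*m)) = (5 + W)/(2*m))
H(U) = -2 + U²
r(V) = -12 (r(V) = -4 + 2*(-6 - 1*(-2)) = -4 + 2*(-6 + 2) = -4 + 2*(-4) = -4 - 8 = -12)
u(s) = s + (5 + s)/(2*s)
√(H(25) + u(r(-14))) = √((-2 + 25²) + (½ - 12 + (5/2)/(-12))) = √((-2 + 625) + (½ - 12 + (5/2)*(-1/12))) = √(623 + (½ - 12 - 5/24)) = √(623 - 281/24) = √(14671/24) = √88026/12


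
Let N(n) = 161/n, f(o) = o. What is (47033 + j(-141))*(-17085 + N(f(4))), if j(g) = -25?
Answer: -801239608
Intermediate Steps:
(47033 + j(-141))*(-17085 + N(f(4))) = (47033 - 25)*(-17085 + 161/4) = 47008*(-17085 + 161*(¼)) = 47008*(-17085 + 161/4) = 47008*(-68179/4) = -801239608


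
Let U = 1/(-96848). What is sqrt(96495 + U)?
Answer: 11*sqrt(467499090787)/24212 ≈ 310.64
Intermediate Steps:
U = -1/96848 ≈ -1.0325e-5
sqrt(96495 + U) = sqrt(96495 - 1/96848) = sqrt(9345347759/96848) = 11*sqrt(467499090787)/24212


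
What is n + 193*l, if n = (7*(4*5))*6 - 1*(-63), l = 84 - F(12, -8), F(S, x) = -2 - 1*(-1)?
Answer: 17308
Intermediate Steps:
F(S, x) = -1 (F(S, x) = -2 + 1 = -1)
l = 85 (l = 84 - 1*(-1) = 84 + 1 = 85)
n = 903 (n = (7*20)*6 + 63 = 140*6 + 63 = 840 + 63 = 903)
n + 193*l = 903 + 193*85 = 903 + 16405 = 17308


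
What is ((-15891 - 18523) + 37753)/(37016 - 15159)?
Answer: 3339/21857 ≈ 0.15277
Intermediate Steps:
((-15891 - 18523) + 37753)/(37016 - 15159) = (-34414 + 37753)/21857 = 3339*(1/21857) = 3339/21857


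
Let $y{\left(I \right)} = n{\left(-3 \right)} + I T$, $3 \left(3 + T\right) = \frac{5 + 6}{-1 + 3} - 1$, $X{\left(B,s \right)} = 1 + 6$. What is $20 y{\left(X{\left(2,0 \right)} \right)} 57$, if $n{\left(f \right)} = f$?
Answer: $-15390$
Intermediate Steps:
$X{\left(B,s \right)} = 7$
$T = - \frac{3}{2}$ ($T = -3 + \frac{\frac{5 + 6}{-1 + 3} - 1}{3} = -3 + \frac{\frac{11}{2} - 1}{3} = -3 + \frac{1}{3} \cdot \frac{9}{2} = -3 + \frac{3}{2} = - \frac{3}{2} \approx -1.5$)
$y{\left(I \right)} = -3 - \frac{3 I}{2}$ ($y{\left(I \right)} = -3 + I \left(- \frac{3}{2}\right) = -3 - \frac{3 I}{2}$)
$20 y{\left(X{\left(2,0 \right)} \right)} 57 = 20 \left(-3 - \frac{21}{2}\right) 57 = 20 \left(- \frac{27}{2}\right) 57 = \left(-270\right) 57 = -15390$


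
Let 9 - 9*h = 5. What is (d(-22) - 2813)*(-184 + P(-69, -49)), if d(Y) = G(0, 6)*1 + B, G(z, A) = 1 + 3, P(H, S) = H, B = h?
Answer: 6395081/9 ≈ 7.1056e+5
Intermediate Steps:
h = 4/9 (h = 1 - ⅑*5 = 1 - 5/9 = 4/9 ≈ 0.44444)
B = 4/9 ≈ 0.44444
G(z, A) = 4
d(Y) = 40/9 (d(Y) = 4*1 + 4/9 = 4 + 4/9 = 40/9)
(d(-22) - 2813)*(-184 + P(-69, -49)) = (40/9 - 2813)*(-184 - 69) = -25277/9*(-253) = 6395081/9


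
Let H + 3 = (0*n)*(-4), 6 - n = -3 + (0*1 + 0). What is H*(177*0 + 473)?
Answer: -1419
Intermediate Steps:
n = 9 (n = 6 - (-3 + (0*1 + 0)) = 6 - (-3 + (0 + 0)) = 6 - (-3 + 0) = 6 - 1*(-3) = 6 + 3 = 9)
H = -3 (H = -3 + (0*9)*(-4) = -3 + 0*(-4) = -3 + 0 = -3)
H*(177*0 + 473) = -3*(177*0 + 473) = -3*(0 + 473) = -3*473 = -1419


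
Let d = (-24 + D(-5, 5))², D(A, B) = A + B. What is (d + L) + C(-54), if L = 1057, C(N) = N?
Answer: 1579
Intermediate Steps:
d = 576 (d = (-24 + (-5 + 5))² = (-24 + 0)² = (-24)² = 576)
(d + L) + C(-54) = (576 + 1057) - 54 = 1633 - 54 = 1579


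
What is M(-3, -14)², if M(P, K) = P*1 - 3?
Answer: 36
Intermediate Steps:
M(P, K) = -3 + P (M(P, K) = P - 3 = -3 + P)
M(-3, -14)² = (-3 - 3)² = (-6)² = 36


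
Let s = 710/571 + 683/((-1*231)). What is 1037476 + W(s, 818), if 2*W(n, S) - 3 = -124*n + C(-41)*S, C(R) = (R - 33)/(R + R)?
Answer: 11226375230893/10815882 ≈ 1.0380e+6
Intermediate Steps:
C(R) = (-33 + R)/(2*R) (C(R) = (-33 + R)/((2*R)) = (-33 + R)*(1/(2*R)) = (-33 + R)/(2*R))
s = -225983/131901 (s = 710*(1/571) + 683/(-231) = 710/571 + 683*(-1/231) = 710/571 - 683/231 = -225983/131901 ≈ -1.7133)
W(n, S) = 3/2 - 62*n + 37*S/82 (W(n, S) = 3/2 + (-124*n + ((½)*(-33 - 41)/(-41))*S)/2 = 3/2 + (-124*n + ((½)*(-1/41)*(-74))*S)/2 = 3/2 + (-124*n + 37*S/41)/2 = 3/2 + (-62*n + 37*S/82) = 3/2 - 62*n + 37*S/82)
1037476 + W(s, 818) = 1037476 + (3/2 - 62*(-225983/131901) + (37/82)*818) = 1037476 + (3/2 + 14010946/131901 + 15133/41) = 1037476 + 5157237061/10815882 = 11226375230893/10815882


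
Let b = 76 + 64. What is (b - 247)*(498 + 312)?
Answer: -86670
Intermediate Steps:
b = 140
(b - 247)*(498 + 312) = (140 - 247)*(498 + 312) = -107*810 = -86670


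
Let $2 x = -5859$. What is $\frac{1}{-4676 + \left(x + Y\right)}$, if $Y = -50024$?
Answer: $- \frac{2}{115259} \approx -1.7352 \cdot 10^{-5}$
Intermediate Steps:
$x = - \frac{5859}{2}$ ($x = \frac{1}{2} \left(-5859\right) = - \frac{5859}{2} \approx -2929.5$)
$\frac{1}{-4676 + \left(x + Y\right)} = \frac{1}{-4676 - \frac{105907}{2}} = \frac{1}{- \frac{115259}{2}} = - \frac{2}{115259}$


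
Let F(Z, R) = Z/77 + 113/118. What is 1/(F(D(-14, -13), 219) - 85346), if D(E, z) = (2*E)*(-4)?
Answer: -1298/110775977 ≈ -1.1717e-5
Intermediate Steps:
D(E, z) = -8*E
F(Z, R) = 113/118 + Z/77 (F(Z, R) = Z*(1/77) + 113*(1/118) = Z/77 + 113/118 = 113/118 + Z/77)
1/(F(D(-14, -13), 219) - 85346) = 1/((113/118 + (-8*(-14))/77) - 85346) = 1/((113/118 + (1/77)*112) - 85346) = 1/((113/118 + 16/11) - 85346) = 1/(3131/1298 - 85346) = 1/(-110775977/1298) = -1298/110775977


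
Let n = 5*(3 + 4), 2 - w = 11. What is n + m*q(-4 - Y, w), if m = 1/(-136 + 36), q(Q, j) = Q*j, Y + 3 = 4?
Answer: 691/20 ≈ 34.550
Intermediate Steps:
w = -9 (w = 2 - 1*11 = 2 - 11 = -9)
Y = 1 (Y = -3 + 4 = 1)
n = 35 (n = 5*7 = 35)
m = -1/100 (m = 1/(-100) = -1/100 ≈ -0.010000)
n + m*q(-4 - Y, w) = 35 - (-4 - 1*1)*(-9)/100 = 35 - (-4 - 1)*(-9)/100 = 35 - (-1)*(-9)/20 = 35 - 1/100*45 = 35 - 9/20 = 691/20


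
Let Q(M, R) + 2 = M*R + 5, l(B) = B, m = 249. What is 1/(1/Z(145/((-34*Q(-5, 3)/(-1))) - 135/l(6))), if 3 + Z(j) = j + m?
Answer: 91043/408 ≈ 223.14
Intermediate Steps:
Q(M, R) = 3 + M*R (Q(M, R) = -2 + (M*R + 5) = -2 + (5 + M*R) = 3 + M*R)
Z(j) = 246 + j (Z(j) = -3 + (j + 249) = -3 + (249 + j) = 246 + j)
1/(1/Z(145/((-34*Q(-5, 3)/(-1))) - 135/l(6))) = 1/(1/(246 + (145/((-34*(3 - 5*3)/(-1))) - 135/6))) = 1/(1/(246 + (145/((-34*(3 - 15)*(-1))) - 135*⅙))) = 1/(1/(246 + (145/((-(-408)*(-1))) - 45/2))) = 1/(1/(246 + (145/((-34*12)) - 45/2))) = 1/(1/(246 + (145/(-408) - 45/2))) = 1/(1/(246 + (145*(-1/408) - 45/2))) = 1/(1/(246 + (-145/408 - 45/2))) = 1/(1/(246 - 9325/408)) = 1/(1/(91043/408)) = 1/(408/91043) = 91043/408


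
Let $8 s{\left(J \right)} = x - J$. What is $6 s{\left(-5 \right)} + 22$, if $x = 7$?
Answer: $31$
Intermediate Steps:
$s{\left(J \right)} = \frac{7}{8} - \frac{J}{8}$ ($s{\left(J \right)} = \frac{7 - J}{8} = \frac{7}{8} - \frac{J}{8}$)
$6 s{\left(-5 \right)} + 22 = 6 \left(\frac{7}{8} - - \frac{5}{8}\right) + 22 = 6 \left(\frac{7}{8} + \frac{5}{8}\right) + 22 = 6 \cdot \frac{3}{2} + 22 = 9 + 22 = 31$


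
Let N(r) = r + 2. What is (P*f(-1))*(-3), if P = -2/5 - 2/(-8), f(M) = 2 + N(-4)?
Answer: 0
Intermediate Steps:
N(r) = 2 + r
f(M) = 0 (f(M) = 2 + (2 - 4) = 2 - 2 = 0)
P = -3/20 (P = -2*⅕ - 2*(-⅛) = -⅖ + ¼ = -3/20 ≈ -0.15000)
(P*f(-1))*(-3) = -3/20*0*(-3) = 0*(-3) = 0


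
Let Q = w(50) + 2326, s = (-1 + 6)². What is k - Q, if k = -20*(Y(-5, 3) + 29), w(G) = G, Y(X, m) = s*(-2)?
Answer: -1956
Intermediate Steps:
s = 25 (s = 5² = 25)
Y(X, m) = -50 (Y(X, m) = 25*(-2) = -50)
Q = 2376 (Q = 50 + 2326 = 2376)
k = 420 (k = -20*(-50 + 29) = -20*(-21) = 420)
k - Q = 420 - 1*2376 = 420 - 2376 = -1956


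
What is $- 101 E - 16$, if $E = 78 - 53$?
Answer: $-2541$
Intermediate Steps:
$E = 25$
$- 101 E - 16 = \left(-101\right) 25 - 16 = -2525 - 16 = -2541$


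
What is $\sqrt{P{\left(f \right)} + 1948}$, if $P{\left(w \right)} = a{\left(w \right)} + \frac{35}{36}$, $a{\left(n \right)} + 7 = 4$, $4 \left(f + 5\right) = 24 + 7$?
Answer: $\frac{\sqrt{70055}}{6} \approx 44.113$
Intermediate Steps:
$f = \frac{11}{4}$ ($f = -5 + \frac{24 + 7}{4} = -5 + \frac{1}{4} \cdot 31 = -5 + \frac{31}{4} = \frac{11}{4} \approx 2.75$)
$a{\left(n \right)} = -3$ ($a{\left(n \right)} = -7 + 4 = -3$)
$P{\left(w \right)} = - \frac{73}{36}$ ($P{\left(w \right)} = -3 + \frac{35}{36} = - \frac{73}{36}$)
$\sqrt{P{\left(f \right)} + 1948} = \sqrt{- \frac{73}{36} + 1948} = \sqrt{\frac{70055}{36}} = \frac{\sqrt{70055}}{6}$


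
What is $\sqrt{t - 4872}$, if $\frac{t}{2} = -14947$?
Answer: $i \sqrt{34766} \approx 186.46 i$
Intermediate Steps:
$t = -29894$ ($t = 2 \left(-14947\right) = -29894$)
$\sqrt{t - 4872} = \sqrt{-29894 - 4872} = \sqrt{-34766} = i \sqrt{34766}$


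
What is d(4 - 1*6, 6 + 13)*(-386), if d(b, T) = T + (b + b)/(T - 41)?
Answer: -81446/11 ≈ -7404.2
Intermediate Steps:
d(b, T) = T + 2*b/(-41 + T) (d(b, T) = T + (2*b)/(-41 + T) = T + 2*b/(-41 + T))
d(4 - 1*6, 6 + 13)*(-386) = (((6 + 13)² - 41*(6 + 13) + 2*(4 - 1*6))/(-41 + (6 + 13)))*(-386) = ((19² - 41*19 + 2*(4 - 6))/(-41 + 19))*(-386) = ((361 - 779 + 2*(-2))/(-22))*(-386) = -(361 - 779 - 4)/22*(-386) = -1/22*(-422)*(-386) = (211/11)*(-386) = -81446/11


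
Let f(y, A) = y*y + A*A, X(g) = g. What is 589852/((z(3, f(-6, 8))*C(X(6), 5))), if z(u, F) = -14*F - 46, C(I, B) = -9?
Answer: 294926/6507 ≈ 45.324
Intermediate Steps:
f(y, A) = A² + y² (f(y, A) = y² + A² = A² + y²)
z(u, F) = -46 - 14*F
589852/((z(3, f(-6, 8))*C(X(6), 5))) = 589852/(((-46 - 14*(8² + (-6)²))*(-9))) = 589852/(((-46 - 14*(64 + 36))*(-9))) = 589852/(((-46 - 14*100)*(-9))) = 589852/(((-46 - 1400)*(-9))) = 589852/((-1446*(-9))) = 589852/13014 = 589852*(1/13014) = 294926/6507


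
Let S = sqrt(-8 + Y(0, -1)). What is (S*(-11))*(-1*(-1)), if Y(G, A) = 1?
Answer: -11*I*sqrt(7) ≈ -29.103*I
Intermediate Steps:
S = I*sqrt(7) (S = sqrt(-8 + 1) = sqrt(-7) = I*sqrt(7) ≈ 2.6458*I)
(S*(-11))*(-1*(-1)) = ((I*sqrt(7))*(-11))*(-1*(-1)) = -11*I*sqrt(7)*1 = -11*I*sqrt(7)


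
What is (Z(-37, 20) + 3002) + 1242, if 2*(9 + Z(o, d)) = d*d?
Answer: 4435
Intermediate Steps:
Z(o, d) = -9 + d²/2 (Z(o, d) = -9 + (d*d)/2 = -9 + d²/2)
(Z(-37, 20) + 3002) + 1242 = ((-9 + (½)*20²) + 3002) + 1242 = ((-9 + (½)*400) + 3002) + 1242 = ((-9 + 200) + 3002) + 1242 = (191 + 3002) + 1242 = 3193 + 1242 = 4435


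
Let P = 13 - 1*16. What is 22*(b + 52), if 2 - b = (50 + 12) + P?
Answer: -110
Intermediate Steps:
P = -3 (P = 13 - 16 = -3)
b = -57 (b = 2 - ((50 + 12) - 3) = 2 - (62 - 3) = 2 - 1*59 = 2 - 59 = -57)
22*(b + 52) = 22*(-57 + 52) = 22*(-5) = -110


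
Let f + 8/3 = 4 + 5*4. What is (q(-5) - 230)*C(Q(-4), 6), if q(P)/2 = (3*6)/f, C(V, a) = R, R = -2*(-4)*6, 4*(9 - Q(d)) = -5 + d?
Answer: -10959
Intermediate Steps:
f = 64/3 (f = -8/3 + (4 + 5*4) = -8/3 + (4 + 20) = -8/3 + 24 = 64/3 ≈ 21.333)
Q(d) = 41/4 - d/4 (Q(d) = 9 - (-5 + d)/4 = 9 + (5/4 - d/4) = 41/4 - d/4)
R = 48 (R = 8*6 = 48)
C(V, a) = 48
q(P) = 27/16 (q(P) = 2*((3*6)/(64/3)) = 2*(18*(3/64)) = 2*(27/32) = 27/16)
(q(-5) - 230)*C(Q(-4), 6) = (27/16 - 230)*48 = -3653/16*48 = -10959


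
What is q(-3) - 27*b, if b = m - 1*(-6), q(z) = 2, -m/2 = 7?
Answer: 218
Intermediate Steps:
m = -14 (m = -2*7 = -14)
b = -8 (b = -14 - 1*(-6) = -14 + 6 = -8)
q(-3) - 27*b = 2 - 27*(-8) = 2 + 216 = 218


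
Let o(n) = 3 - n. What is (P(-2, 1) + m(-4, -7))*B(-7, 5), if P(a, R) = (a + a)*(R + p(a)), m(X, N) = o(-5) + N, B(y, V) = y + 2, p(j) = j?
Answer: -25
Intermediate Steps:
B(y, V) = 2 + y
m(X, N) = 8 + N (m(X, N) = (3 - 1*(-5)) + N = (3 + 5) + N = 8 + N)
P(a, R) = 2*a*(R + a) (P(a, R) = (a + a)*(R + a) = (2*a)*(R + a) = 2*a*(R + a))
(P(-2, 1) + m(-4, -7))*B(-7, 5) = (2*(-2)*(1 - 2) + (8 - 7))*(2 - 7) = (2*(-2)*(-1) + 1)*(-5) = (4 + 1)*(-5) = 5*(-5) = -25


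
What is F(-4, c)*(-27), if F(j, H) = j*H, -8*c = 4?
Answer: -54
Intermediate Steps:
c = -½ (c = -⅛*4 = -½ ≈ -0.50000)
F(j, H) = H*j
F(-4, c)*(-27) = -½*(-4)*(-27) = 2*(-27) = -54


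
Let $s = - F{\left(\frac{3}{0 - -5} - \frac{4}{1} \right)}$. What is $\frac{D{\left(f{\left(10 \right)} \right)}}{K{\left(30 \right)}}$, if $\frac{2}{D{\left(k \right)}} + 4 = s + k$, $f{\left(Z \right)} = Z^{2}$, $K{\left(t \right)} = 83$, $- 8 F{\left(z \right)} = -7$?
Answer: $\frac{16}{63163} \approx 0.00025331$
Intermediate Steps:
$F{\left(z \right)} = \frac{7}{8}$ ($F{\left(z \right)} = \left(- \frac{1}{8}\right) \left(-7\right) = \frac{7}{8}$)
$s = - \frac{7}{8}$ ($s = \left(-1\right) \frac{7}{8} = - \frac{7}{8} \approx -0.875$)
$D{\left(k \right)} = \frac{2}{- \frac{39}{8} + k}$ ($D{\left(k \right)} = \frac{2}{-4 + \left(- \frac{7}{8} + k\right)} = \frac{2}{- \frac{39}{8} + k}$)
$\frac{D{\left(f{\left(10 \right)} \right)}}{K{\left(30 \right)}} = \frac{16 \frac{1}{-39 + 8 \cdot 10^{2}}}{83} = \frac{16}{-39 + 8 \cdot 100} \cdot \frac{1}{83} = \frac{16}{-39 + 800} \cdot \frac{1}{83} = \frac{16}{761} \cdot \frac{1}{83} = \frac{16}{63163}$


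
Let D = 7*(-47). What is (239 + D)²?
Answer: 8100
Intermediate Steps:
D = -329
(239 + D)² = (239 - 329)² = (-90)² = 8100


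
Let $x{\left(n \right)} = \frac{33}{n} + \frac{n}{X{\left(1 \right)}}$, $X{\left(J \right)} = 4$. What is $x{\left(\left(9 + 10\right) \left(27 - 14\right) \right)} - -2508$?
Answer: $\frac{2539045}{988} \approx 2569.9$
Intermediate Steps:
$x{\left(n \right)} = \frac{33}{n} + \frac{n}{4}$
$x{\left(\left(9 + 10\right) \left(27 - 14\right) \right)} - -2508 = \left(\frac{33}{\left(9 + 10\right) \left(27 - 14\right)} + \frac{\left(9 + 10\right) \left(27 - 14\right)}{4}\right) - -2508 = \left(\frac{33}{19 \cdot 13} + \frac{19 \cdot 13}{4}\right) + 2508 = \left(\frac{33}{247} + \frac{1}{4} \cdot 247\right) + 2508 = \left(33 \cdot \frac{1}{247} + \frac{247}{4}\right) + 2508 = \left(\frac{33}{247} + \frac{247}{4}\right) + 2508 = \frac{61141}{988} + 2508 = \frac{2539045}{988}$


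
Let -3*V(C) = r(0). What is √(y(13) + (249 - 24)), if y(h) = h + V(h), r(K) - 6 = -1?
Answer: √2127/3 ≈ 15.373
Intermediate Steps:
r(K) = 5 (r(K) = 6 - 1 = 5)
V(C) = -5/3 (V(C) = -⅓*5 = -5/3)
y(h) = -5/3 + h (y(h) = h - 5/3 = -5/3 + h)
√(y(13) + (249 - 24)) = √((-5/3 + 13) + (249 - 24)) = √(34/3 + 225) = √(709/3) = √2127/3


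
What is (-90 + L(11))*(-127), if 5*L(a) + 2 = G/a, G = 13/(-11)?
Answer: 1389507/121 ≈ 11484.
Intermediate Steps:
G = -13/11 (G = 13*(-1/11) = -13/11 ≈ -1.1818)
L(a) = -2/5 - 13/(55*a) (L(a) = -2/5 + (-13/(11*a))/5 = -2/5 - 13/(55*a))
(-90 + L(11))*(-127) = (-90 + (1/55)*(-13 - 22*11)/11)*(-127) = (-90 + (1/55)*(1/11)*(-13 - 242))*(-127) = (-90 + (1/55)*(1/11)*(-255))*(-127) = (-90 - 51/121)*(-127) = -10941/121*(-127) = 1389507/121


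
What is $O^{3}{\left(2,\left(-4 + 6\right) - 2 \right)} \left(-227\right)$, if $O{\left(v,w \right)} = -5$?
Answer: $28375$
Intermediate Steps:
$O^{3}{\left(2,\left(-4 + 6\right) - 2 \right)} \left(-227\right) = \left(-5\right)^{3} \left(-227\right) = \left(-125\right) \left(-227\right) = 28375$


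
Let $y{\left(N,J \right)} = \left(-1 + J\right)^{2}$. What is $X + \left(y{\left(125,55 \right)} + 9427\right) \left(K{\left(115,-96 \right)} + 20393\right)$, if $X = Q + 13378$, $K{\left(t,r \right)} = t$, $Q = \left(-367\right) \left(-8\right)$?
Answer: $253146558$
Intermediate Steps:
$Q = 2936$
$X = 16314$ ($X = 2936 + 13378 = 16314$)
$X + \left(y{\left(125,55 \right)} + 9427\right) \left(K{\left(115,-96 \right)} + 20393\right) = 16314 + \left(\left(-1 + 55\right)^{2} + 9427\right) \left(115 + 20393\right) = 16314 + \left(54^{2} + 9427\right) 20508 = 16314 + \left(2916 + 9427\right) 20508 = 16314 + 12343 \cdot 20508 = 16314 + 253130244 = 253146558$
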